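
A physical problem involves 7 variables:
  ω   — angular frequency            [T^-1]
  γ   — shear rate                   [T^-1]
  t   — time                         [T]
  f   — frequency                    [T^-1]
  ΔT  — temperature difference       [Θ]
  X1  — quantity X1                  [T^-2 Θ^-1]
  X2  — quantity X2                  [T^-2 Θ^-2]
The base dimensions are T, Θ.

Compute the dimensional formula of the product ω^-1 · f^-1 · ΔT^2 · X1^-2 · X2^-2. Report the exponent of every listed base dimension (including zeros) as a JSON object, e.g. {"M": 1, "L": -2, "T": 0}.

Exponent matrix [T,Θ] × [ω,γ,t,f,ΔT,X1,X2]:
  T: [-1 -1  1 -1  0 -2 -2]
  Θ: [ 0  0  0  0  1 -1 -2]
  [T]: (-1)·-1+(-1)·-1+(2)·0+(-2)·-2+(-2)·-2 = 10
  [Θ]: (-1)·0+(-1)·0+(2)·1+(-2)·-1+(-2)·-2 = 8
⇒ T^10 Θ^8

{"T": 10, "Θ": 8}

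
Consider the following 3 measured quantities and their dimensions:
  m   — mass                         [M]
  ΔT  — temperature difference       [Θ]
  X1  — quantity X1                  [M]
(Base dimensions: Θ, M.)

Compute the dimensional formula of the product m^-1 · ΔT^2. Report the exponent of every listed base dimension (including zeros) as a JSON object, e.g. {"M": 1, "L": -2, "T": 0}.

{"Θ": 2, "M": -1}

Exponent matrix [Θ,M] × [m,ΔT,X1]:
  Θ: [ 0  1  0]
  M: [ 1  0  1]
  [Θ]: (-1)·0+(2)·1 = 2
  [M]: (-1)·1+(2)·0 = -1
⇒ Θ^2 M^-1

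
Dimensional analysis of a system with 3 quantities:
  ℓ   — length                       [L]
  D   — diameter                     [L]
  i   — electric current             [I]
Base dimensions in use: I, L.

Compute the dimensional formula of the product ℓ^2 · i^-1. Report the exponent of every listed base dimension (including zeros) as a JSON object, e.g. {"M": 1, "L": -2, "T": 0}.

Dimensional matrix (I×L by ℓ×D×i):
  I: [ 0  0  1]
  L: [ 1  1  0]
  [I]: (2)·0+(-1)·1 = -1
  [L]: (2)·1+(-1)·0 = 2
⇒ I^-1 L^2

{"I": -1, "L": 2}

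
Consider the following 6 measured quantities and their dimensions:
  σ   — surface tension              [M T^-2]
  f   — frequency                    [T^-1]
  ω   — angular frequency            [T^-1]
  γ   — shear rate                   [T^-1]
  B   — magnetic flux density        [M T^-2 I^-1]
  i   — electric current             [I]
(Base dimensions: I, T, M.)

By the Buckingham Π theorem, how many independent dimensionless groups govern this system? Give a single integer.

Exponent matrix [I,T,M] × [σ,f,ω,γ,B,i]:
  I: [ 0  0  0  0 -1  1]
  T: [-2 -1 -1 -1 -2  0]
  M: [ 1  0  0  0  1  0]
Echelon form has 3 nonzero rows (pivots: σ,f,B)
n=6, r=3 ⇒ 3 dimensionless groups

3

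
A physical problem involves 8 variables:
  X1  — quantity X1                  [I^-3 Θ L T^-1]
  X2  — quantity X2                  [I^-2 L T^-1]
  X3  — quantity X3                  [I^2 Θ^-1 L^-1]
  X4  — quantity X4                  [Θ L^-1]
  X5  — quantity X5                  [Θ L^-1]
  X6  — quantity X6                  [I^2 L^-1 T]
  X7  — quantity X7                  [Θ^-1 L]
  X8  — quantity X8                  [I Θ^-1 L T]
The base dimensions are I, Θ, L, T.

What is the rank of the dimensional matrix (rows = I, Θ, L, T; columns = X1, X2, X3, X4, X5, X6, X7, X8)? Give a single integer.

Write exponents as rows I,Θ,L,T / cols X1,X2,X3,X4,X5,X6,X7,X8:
  I: [-3 -2  2  0  0  2  0  1]
  Θ: [ 1  0 -1  1  1  0 -1 -1]
  L: [ 1  1 -1 -1 -1 -1  1  1]
  T: [-1 -1  0  0  0  1  0  1]
RREF → pivots at {X1,X2,X3} ⇒ r = 3

3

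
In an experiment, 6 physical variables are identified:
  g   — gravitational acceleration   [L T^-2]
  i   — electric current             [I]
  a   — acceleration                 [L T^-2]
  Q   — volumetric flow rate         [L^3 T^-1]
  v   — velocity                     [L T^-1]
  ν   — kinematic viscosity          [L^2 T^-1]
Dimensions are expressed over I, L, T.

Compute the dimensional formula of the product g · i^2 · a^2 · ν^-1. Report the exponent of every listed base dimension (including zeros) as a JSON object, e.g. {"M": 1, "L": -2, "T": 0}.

{"I": 2, "L": 1, "T": -5}

Write exponents as rows I,L,T / cols g,i,a,Q,v,ν:
  I: [ 0  1  0  0  0  0]
  L: [ 1  0  1  3  1  2]
  T: [-2  0 -2 -1 -1 -1]
  [I]: (1)·0+(2)·1+(2)·0+(-1)·0 = 2
  [L]: (1)·1+(2)·0+(2)·1+(-1)·2 = 1
  [T]: (1)·-2+(2)·0+(2)·-2+(-1)·-1 = -5
⇒ I^2 L T^-5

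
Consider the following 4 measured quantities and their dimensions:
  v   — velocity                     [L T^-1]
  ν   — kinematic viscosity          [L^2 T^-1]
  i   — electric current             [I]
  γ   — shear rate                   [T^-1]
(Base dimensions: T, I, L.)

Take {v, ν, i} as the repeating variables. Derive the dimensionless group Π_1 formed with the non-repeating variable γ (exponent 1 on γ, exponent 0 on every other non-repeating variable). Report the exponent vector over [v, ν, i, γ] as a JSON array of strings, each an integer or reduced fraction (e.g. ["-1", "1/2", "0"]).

Write exponents as rows T,I,L / cols v,ν,i,γ:
  T: [-1 -1  0 -1]
  I: [ 0  0  1  0]
  L: [ 1  2  0  0]
RREF → pivots at {v,ν,i} ⇒ r = 3
Pivot set = {v,ν,i}, free = {γ}
RREF:
  r0: [   1    0    0    2]
  r1: [   0    1    0   -1]
  r2: [   0    0    1    0]
Fix exponent of γ at 1; solve each RREF row for its pivot's exponent:
  r0: exp(v) + (2)·1 = 0 ⇒ exp(v) = -2
  r1: exp(ν) + (-1)·1 = 0 ⇒ exp(ν) = 1
  r2: exp(i) + (0)·1 = 0 ⇒ exp(i) = 0
Π_1 = v^-2 · ν · γ

["-2", "1", "0", "1"]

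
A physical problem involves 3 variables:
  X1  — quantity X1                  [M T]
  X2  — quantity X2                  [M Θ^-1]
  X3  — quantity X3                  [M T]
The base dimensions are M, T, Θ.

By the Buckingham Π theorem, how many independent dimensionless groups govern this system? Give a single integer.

1

Write exponents as rows M,T,Θ / cols X1,X2,X3:
  M: [ 1  1  1]
  T: [ 1  0  1]
  Θ: [ 0 -1  0]
Row reduction gives pivot columns X1,X2; rank = 2
3 vars − rank 2 = 1 Π group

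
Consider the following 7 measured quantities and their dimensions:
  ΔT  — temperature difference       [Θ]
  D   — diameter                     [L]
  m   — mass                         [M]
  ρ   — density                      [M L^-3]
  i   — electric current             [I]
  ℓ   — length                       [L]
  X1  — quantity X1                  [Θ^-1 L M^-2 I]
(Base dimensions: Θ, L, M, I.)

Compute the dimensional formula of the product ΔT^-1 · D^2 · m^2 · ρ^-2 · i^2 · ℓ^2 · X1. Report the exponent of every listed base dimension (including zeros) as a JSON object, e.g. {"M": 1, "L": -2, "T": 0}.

{"Θ": -2, "L": 11, "M": -2, "I": 3}

Exponent matrix [Θ,L,M,I] × [ΔT,D,m,ρ,i,ℓ,X1]:
  Θ: [ 1  0  0  0  0  0 -1]
  L: [ 0  1  0 -3  0  1  1]
  M: [ 0  0  1  1  0  0 -2]
  I: [ 0  0  0  0  1  0  1]
  [Θ]: (-1)·1+(2)·0+(2)·0+(-2)·0+(2)·0+(2)·0+(1)·-1 = -2
  [L]: (-1)·0+(2)·1+(2)·0+(-2)·-3+(2)·0+(2)·1+(1)·1 = 11
  [M]: (-1)·0+(2)·0+(2)·1+(-2)·1+(2)·0+(2)·0+(1)·-2 = -2
  [I]: (-1)·0+(2)·0+(2)·0+(-2)·0+(2)·1+(2)·0+(1)·1 = 3
⇒ Θ^-2 L^11 M^-2 I^3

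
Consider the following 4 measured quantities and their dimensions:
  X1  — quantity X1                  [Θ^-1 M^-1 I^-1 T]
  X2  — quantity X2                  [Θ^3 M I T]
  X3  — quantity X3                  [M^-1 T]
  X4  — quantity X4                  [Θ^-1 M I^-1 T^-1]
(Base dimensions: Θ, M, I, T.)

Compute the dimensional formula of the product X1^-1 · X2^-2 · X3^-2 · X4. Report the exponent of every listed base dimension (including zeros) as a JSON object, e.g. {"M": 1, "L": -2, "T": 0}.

{"Θ": -6, "M": 2, "I": -2, "T": -6}

Exponent matrix [Θ,M,I,T] × [X1,X2,X3,X4]:
  Θ: [-1  3  0 -1]
  M: [-1  1 -1  1]
  I: [-1  1  0 -1]
  T: [ 1  1  1 -1]
  [Θ]: (-1)·-1+(-2)·3+(-2)·0+(1)·-1 = -6
  [M]: (-1)·-1+(-2)·1+(-2)·-1+(1)·1 = 2
  [I]: (-1)·-1+(-2)·1+(-2)·0+(1)·-1 = -2
  [T]: (-1)·1+(-2)·1+(-2)·1+(1)·-1 = -6
⇒ Θ^-6 M^2 I^-2 T^-6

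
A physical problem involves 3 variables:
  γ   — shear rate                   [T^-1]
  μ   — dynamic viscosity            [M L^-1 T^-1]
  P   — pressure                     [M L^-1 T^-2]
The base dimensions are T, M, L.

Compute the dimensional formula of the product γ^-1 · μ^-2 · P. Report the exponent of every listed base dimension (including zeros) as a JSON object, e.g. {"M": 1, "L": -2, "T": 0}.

Exponent matrix [T,M,L] × [γ,μ,P]:
  T: [-1 -1 -2]
  M: [ 0  1  1]
  L: [ 0 -1 -1]
  [T]: (-1)·-1+(-2)·-1+(1)·-2 = 1
  [M]: (-1)·0+(-2)·1+(1)·1 = -1
  [L]: (-1)·0+(-2)·-1+(1)·-1 = 1
⇒ T M^-1 L

{"T": 1, "M": -1, "L": 1}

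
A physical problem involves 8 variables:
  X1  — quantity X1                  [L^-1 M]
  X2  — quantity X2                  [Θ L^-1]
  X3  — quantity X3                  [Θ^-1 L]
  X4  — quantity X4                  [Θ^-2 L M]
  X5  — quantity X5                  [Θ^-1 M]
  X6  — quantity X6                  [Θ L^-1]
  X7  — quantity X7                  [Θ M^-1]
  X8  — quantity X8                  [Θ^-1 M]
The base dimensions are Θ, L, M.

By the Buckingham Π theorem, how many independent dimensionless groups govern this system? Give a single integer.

Write exponents as rows Θ,L,M / cols X1,X2,X3,X4,X5,X6,X7,X8:
  Θ: [ 0  1 -1 -2 -1  1  1 -1]
  L: [-1 -1  1  1  0 -1  0  0]
  M: [ 1  0  0  1  1  0 -1  1]
Echelon form has 2 nonzero rows (pivots: X1,X2)
8 vars − rank 2 = 6 Π groups

6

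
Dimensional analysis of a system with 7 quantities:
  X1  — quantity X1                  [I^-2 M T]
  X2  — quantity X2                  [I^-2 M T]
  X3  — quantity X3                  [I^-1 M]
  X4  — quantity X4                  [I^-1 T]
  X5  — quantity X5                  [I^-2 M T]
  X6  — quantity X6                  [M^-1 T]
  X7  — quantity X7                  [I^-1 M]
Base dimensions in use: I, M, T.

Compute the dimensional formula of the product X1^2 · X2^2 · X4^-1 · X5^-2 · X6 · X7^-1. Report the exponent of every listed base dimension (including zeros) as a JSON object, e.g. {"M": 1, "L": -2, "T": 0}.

{"I": -2, "M": 0, "T": 2}

Write exponents as rows I,M,T / cols X1,X2,X3,X4,X5,X6,X7:
  I: [-2 -2 -1 -1 -2  0 -1]
  M: [ 1  1  1  0  1 -1  1]
  T: [ 1  1  0  1  1  1  0]
  [I]: (2)·-2+(2)·-2+(-1)·-1+(-2)·-2+(1)·0+(-1)·-1 = -2
  [M]: (2)·1+(2)·1+(-1)·0+(-2)·1+(1)·-1+(-1)·1 = 0
  [T]: (2)·1+(2)·1+(-1)·1+(-2)·1+(1)·1+(-1)·0 = 2
⇒ I^-2 T^2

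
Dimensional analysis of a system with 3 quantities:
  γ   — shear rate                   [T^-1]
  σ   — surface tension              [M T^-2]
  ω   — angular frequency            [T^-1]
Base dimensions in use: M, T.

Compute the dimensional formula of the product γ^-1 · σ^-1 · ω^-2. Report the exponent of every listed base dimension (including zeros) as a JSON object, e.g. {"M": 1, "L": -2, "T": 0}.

{"M": -1, "T": 5}

Write exponents as rows M,T / cols γ,σ,ω:
  M: [ 0  1  0]
  T: [-1 -2 -1]
  [M]: (-1)·0+(-1)·1+(-2)·0 = -1
  [T]: (-1)·-1+(-1)·-2+(-2)·-1 = 5
⇒ M^-1 T^5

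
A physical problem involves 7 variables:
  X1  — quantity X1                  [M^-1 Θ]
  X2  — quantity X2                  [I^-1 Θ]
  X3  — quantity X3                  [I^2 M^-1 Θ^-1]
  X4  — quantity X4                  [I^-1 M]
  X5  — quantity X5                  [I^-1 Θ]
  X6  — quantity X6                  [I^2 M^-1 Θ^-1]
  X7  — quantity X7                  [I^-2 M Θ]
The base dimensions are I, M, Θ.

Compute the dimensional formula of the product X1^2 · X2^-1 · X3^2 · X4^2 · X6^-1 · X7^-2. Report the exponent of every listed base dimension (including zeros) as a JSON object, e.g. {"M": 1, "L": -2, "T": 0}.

{"I": 5, "M": -3, "Θ": -2}

Write exponents as rows I,M,Θ / cols X1,X2,X3,X4,X5,X6,X7:
  I: [ 0 -1  2 -1 -1  2 -2]
  M: [-1  0 -1  1  0 -1  1]
  Θ: [ 1  1 -1  0  1 -1  1]
  [I]: (2)·0+(-1)·-1+(2)·2+(2)·-1+(-1)·2+(-2)·-2 = 5
  [M]: (2)·-1+(-1)·0+(2)·-1+(2)·1+(-1)·-1+(-2)·1 = -3
  [Θ]: (2)·1+(-1)·1+(2)·-1+(2)·0+(-1)·-1+(-2)·1 = -2
⇒ I^5 M^-3 Θ^-2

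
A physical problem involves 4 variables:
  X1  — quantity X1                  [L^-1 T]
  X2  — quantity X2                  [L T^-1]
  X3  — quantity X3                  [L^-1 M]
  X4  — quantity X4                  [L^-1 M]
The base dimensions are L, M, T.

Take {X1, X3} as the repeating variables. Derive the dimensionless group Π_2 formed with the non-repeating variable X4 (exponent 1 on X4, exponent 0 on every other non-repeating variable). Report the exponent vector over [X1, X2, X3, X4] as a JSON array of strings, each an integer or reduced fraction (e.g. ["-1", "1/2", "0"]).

["0", "0", "-1", "1"]

Dimensional matrix (L×M×T by X1×X2×X3×X4):
  L: [-1  1 -1 -1]
  M: [ 0  0  1  1]
  T: [ 1 -1  0  0]
Row reduction gives pivot columns X1,X3; rank = 2
Pivot set = {X1,X3}, free = {X2,X4}
RREF:
  r0: [   1   -1    0    0]
  r1: [   0    0    1    1]
  r2: [   0    0    0    0]
Fix exponent of X4 at 1, X2 at 0; solve each RREF row for its pivot's exponent:
  r0: exp(X1) + (0)·1 = 0 ⇒ exp(X1) = 0
  r1: exp(X3) + (1)·1 = 0 ⇒ exp(X3) = -1
Π_2 = X3^-1 · X4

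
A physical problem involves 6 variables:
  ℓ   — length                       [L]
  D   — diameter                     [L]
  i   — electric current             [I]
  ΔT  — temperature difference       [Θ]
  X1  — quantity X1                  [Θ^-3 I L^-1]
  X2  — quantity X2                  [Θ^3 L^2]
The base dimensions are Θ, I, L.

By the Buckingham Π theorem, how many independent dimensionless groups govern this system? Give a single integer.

Exponent matrix [Θ,I,L] × [ℓ,D,i,ΔT,X1,X2]:
  Θ: [ 0  0  0  1 -3  3]
  I: [ 0  0  1  0  1  0]
  L: [ 1  1  0  0 -1  2]
Echelon form has 3 nonzero rows (pivots: ℓ,i,ΔT)
6 vars − rank 3 = 3 Π groups

3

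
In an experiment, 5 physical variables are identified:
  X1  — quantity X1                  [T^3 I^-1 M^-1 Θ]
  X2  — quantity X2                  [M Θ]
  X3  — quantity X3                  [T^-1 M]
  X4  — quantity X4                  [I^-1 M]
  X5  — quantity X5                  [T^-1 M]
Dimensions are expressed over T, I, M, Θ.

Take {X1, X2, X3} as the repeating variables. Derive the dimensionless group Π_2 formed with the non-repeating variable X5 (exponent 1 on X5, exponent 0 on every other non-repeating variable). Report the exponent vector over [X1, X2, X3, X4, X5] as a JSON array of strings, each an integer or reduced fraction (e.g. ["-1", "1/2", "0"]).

["0", "0", "-1", "0", "1"]

Exponent matrix [T,I,M,Θ] × [X1,X2,X3,X4,X5]:
  T: [ 3  0 -1  0 -1]
  I: [-1  0  0 -1  0]
  M: [-1  1  1  1  1]
  Θ: [ 1  1  0  0  0]
Row reduction gives pivot columns X1,X2,X3; rank = 3
Pivot set = {X1,X2,X3}, free = {X4,X5}
RREF:
  r0: [   1    0    0    1    0]
  r1: [   0    1    0   -1    0]
  r2: [   0    0    1    3    1]
  r3: [   0    0    0    0    0]
Fix exponent of X5 at 1, X4 at 0; solve each RREF row for its pivot's exponent:
  r0: exp(X1) + (0)·1 = 0 ⇒ exp(X1) = 0
  r1: exp(X2) + (0)·1 = 0 ⇒ exp(X2) = 0
  r2: exp(X3) + (1)·1 = 0 ⇒ exp(X3) = -1
Π_2 = X3^-1 · X5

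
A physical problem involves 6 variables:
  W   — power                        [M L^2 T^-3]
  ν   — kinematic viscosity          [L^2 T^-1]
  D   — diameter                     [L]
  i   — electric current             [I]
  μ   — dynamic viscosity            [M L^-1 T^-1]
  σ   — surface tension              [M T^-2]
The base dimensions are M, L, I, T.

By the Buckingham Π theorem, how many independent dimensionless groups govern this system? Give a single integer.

Exponent matrix [M,L,I,T] × [W,ν,D,i,μ,σ]:
  M: [ 1  0  0  0  1  1]
  L: [ 2  2  1  0 -1  0]
  I: [ 0  0  0  1  0  0]
  T: [-3 -1  0  0 -1 -2]
RREF → pivots at {W,ν,D,i} ⇒ r = 4
n=6, r=4 ⇒ 2 dimensionless groups

2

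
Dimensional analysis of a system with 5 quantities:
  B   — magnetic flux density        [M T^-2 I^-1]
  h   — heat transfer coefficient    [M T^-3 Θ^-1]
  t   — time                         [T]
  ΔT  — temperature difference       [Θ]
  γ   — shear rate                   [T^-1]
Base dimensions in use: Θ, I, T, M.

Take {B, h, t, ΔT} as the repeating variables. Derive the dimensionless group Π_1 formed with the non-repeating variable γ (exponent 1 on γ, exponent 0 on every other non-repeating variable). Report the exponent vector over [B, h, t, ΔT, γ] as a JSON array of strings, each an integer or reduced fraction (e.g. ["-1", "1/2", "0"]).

["0", "0", "1", "0", "1"]

Dimensional matrix (Θ×I×T×M by B×h×t×ΔT×γ):
  Θ: [ 0 -1  0  1  0]
  I: [-1  0  0  0  0]
  T: [-2 -3  1  0 -1]
  M: [ 1  1  0  0  0]
RREF → pivots at {B,h,t,ΔT} ⇒ r = 4
Pivot set = {B,h,t,ΔT}, free = {γ}
RREF:
  r0: [   1    0    0    0    0]
  r1: [   0    1    0    0    0]
  r2: [   0    0    1    0   -1]
  r3: [   0    0    0    1    0]
Fix exponent of γ at 1; solve each RREF row for its pivot's exponent:
  r0: exp(B) + (0)·1 = 0 ⇒ exp(B) = 0
  r1: exp(h) + (0)·1 = 0 ⇒ exp(h) = 0
  r2: exp(t) + (-1)·1 = 0 ⇒ exp(t) = 1
  r3: exp(ΔT) + (0)·1 = 0 ⇒ exp(ΔT) = 0
Π_1 = t · γ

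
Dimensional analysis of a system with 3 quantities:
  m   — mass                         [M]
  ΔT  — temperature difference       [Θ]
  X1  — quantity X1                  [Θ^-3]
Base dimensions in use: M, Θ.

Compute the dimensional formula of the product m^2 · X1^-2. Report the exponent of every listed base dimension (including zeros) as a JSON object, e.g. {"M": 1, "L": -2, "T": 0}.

Write exponents as rows M,Θ / cols m,ΔT,X1:
  M: [ 1  0  0]
  Θ: [ 0  1 -3]
  [M]: (2)·1+(-2)·0 = 2
  [Θ]: (2)·0+(-2)·-3 = 6
⇒ M^2 Θ^6

{"M": 2, "Θ": 6}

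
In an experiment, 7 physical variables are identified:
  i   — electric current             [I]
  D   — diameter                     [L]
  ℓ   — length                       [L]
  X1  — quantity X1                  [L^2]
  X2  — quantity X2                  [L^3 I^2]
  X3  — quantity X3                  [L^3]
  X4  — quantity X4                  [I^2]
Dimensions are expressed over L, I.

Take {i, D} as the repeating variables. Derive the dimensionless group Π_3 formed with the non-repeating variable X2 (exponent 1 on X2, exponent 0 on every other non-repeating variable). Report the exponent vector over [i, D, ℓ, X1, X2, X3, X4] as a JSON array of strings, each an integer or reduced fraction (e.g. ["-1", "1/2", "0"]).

Exponent matrix [L,I] × [i,D,ℓ,X1,X2,X3,X4]:
  L: [ 0  1  1  2  3  3  0]
  I: [ 1  0  0  0  2  0  2]
Row reduction gives pivot columns i,D; rank = 2
Repeat: i,D; free: ℓ,X1,X2,X3,X4
RREF:
  r0: [   1    0    0    0    2    0    2]
  r1: [   0    1    1    2    3    3    0]
Fix exponent of X2 at 1, ℓ at 0, X1 at 0, X3 at 0, X4 at 0; solve each RREF row for its pivot's exponent:
  r0: exp(i) + (2)·1 = 0 ⇒ exp(i) = -2
  r1: exp(D) + (3)·1 = 0 ⇒ exp(D) = -3
Π_3 = i^-2 · D^-3 · X2

["-2", "-3", "0", "0", "1", "0", "0"]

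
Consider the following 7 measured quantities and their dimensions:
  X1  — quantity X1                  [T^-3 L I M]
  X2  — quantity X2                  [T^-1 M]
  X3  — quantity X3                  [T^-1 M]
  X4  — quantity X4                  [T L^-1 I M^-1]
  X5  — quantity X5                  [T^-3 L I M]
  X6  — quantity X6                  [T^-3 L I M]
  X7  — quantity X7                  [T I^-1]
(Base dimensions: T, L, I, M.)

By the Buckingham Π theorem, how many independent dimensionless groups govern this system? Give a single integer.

Exponent matrix [T,L,I,M] × [X1,X2,X3,X4,X5,X6,X7]:
  T: [-3 -1 -1  1 -3 -3  1]
  L: [ 1  0  0 -1  1  1  0]
  I: [ 1  0  0  1  1  1 -1]
  M: [ 1  1  1 -1  1  1  0]
Echelon form has 3 nonzero rows (pivots: X1,X2,X4)
7 vars − rank 3 = 4 Π groups

4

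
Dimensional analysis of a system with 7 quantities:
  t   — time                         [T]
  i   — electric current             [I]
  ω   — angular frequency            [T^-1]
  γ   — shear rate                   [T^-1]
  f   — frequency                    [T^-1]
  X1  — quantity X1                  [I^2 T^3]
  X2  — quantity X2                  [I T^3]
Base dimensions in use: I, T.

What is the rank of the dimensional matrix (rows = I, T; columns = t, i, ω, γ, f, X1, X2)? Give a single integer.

2

Write exponents as rows I,T / cols t,i,ω,γ,f,X1,X2:
  I: [ 0  1  0  0  0  2  1]
  T: [ 1  0 -1 -1 -1  3  3]
Row reduction gives pivot columns t,i; rank = 2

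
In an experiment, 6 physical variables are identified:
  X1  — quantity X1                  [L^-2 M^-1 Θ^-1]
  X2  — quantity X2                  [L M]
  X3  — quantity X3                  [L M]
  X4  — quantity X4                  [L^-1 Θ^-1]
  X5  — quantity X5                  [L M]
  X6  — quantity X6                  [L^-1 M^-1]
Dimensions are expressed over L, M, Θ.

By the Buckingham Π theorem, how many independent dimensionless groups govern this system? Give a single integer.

4

Write exponents as rows L,M,Θ / cols X1,X2,X3,X4,X5,X6:
  L: [-2  1  1 -1  1 -1]
  M: [-1  1  1  0  1 -1]
  Θ: [-1  0  0 -1  0  0]
RREF → pivots at {X1,X2} ⇒ r = 2
n=6, r=2 ⇒ 4 dimensionless groups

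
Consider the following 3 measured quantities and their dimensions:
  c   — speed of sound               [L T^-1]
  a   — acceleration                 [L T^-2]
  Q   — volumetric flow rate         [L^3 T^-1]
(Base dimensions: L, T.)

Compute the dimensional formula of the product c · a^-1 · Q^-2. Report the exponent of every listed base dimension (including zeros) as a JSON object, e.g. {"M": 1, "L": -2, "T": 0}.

{"L": -6, "T": 3}

Exponent matrix [L,T] × [c,a,Q]:
  L: [ 1  1  3]
  T: [-1 -2 -1]
  [L]: (1)·1+(-1)·1+(-2)·3 = -6
  [T]: (1)·-1+(-1)·-2+(-2)·-1 = 3
⇒ L^-6 T^3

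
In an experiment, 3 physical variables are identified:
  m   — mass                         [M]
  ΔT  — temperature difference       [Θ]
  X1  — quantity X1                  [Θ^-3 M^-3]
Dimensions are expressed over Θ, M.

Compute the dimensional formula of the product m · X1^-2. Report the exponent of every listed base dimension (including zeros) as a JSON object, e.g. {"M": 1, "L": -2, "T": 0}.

{"Θ": 6, "M": 7}

Dimensional matrix (Θ×M by m×ΔT×X1):
  Θ: [ 0  1 -3]
  M: [ 1  0 -3]
  [Θ]: (1)·0+(-2)·-3 = 6
  [M]: (1)·1+(-2)·-3 = 7
⇒ Θ^6 M^7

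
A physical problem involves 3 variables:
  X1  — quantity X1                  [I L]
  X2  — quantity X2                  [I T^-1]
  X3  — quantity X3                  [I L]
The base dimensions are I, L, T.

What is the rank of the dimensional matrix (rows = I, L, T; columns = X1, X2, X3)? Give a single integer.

2

Exponent matrix [I,L,T] × [X1,X2,X3]:
  I: [ 1  1  1]
  L: [ 1  0  1]
  T: [ 0 -1  0]
Row reduction gives pivot columns X1,X2; rank = 2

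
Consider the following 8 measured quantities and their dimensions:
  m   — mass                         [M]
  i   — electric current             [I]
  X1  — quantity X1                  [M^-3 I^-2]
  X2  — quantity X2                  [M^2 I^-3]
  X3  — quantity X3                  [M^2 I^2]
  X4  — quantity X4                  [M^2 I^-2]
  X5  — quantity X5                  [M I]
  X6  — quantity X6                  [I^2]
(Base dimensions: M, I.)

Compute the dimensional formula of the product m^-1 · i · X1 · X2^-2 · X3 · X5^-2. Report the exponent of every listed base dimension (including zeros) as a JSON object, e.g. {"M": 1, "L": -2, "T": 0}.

Write exponents as rows M,I / cols m,i,X1,X2,X3,X4,X5,X6:
  M: [ 1  0 -3  2  2  2  1  0]
  I: [ 0  1 -2 -3  2 -2  1  2]
  [M]: (-1)·1+(1)·0+(1)·-3+(-2)·2+(1)·2+(-2)·1 = -8
  [I]: (-1)·0+(1)·1+(1)·-2+(-2)·-3+(1)·2+(-2)·1 = 5
⇒ M^-8 I^5

{"M": -8, "I": 5}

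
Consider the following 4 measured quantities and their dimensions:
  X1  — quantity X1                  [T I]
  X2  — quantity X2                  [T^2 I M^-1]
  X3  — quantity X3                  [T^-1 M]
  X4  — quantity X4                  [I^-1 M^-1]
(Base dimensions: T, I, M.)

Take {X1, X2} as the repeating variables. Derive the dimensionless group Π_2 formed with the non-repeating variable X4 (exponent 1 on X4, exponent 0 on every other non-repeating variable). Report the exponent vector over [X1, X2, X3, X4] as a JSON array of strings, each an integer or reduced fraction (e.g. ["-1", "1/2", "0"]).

Dimensional matrix (T×I×M by X1×X2×X3×X4):
  T: [ 1  2 -1  0]
  I: [ 1  1  0 -1]
  M: [ 0 -1  1 -1]
Echelon form has 2 nonzero rows (pivots: X1,X2)
Repeat: X1,X2; free: X3,X4
RREF:
  r0: [   1    0    1   -2]
  r1: [   0    1   -1    1]
  r2: [   0    0    0    0]
Fix exponent of X4 at 1, X3 at 0; solve each RREF row for its pivot's exponent:
  r0: exp(X1) + (-2)·1 = 0 ⇒ exp(X1) = 2
  r1: exp(X2) + (1)·1 = 0 ⇒ exp(X2) = -1
Π_2 = X1^2 · X2^-1 · X4

["2", "-1", "0", "1"]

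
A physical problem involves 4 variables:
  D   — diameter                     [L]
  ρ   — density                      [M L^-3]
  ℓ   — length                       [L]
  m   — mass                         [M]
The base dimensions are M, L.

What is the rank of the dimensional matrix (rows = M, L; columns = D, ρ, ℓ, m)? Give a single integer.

Dimensional matrix (M×L by D×ρ×ℓ×m):
  M: [ 0  1  0  1]
  L: [ 1 -3  1  0]
Echelon form has 2 nonzero rows (pivots: D,ρ)

2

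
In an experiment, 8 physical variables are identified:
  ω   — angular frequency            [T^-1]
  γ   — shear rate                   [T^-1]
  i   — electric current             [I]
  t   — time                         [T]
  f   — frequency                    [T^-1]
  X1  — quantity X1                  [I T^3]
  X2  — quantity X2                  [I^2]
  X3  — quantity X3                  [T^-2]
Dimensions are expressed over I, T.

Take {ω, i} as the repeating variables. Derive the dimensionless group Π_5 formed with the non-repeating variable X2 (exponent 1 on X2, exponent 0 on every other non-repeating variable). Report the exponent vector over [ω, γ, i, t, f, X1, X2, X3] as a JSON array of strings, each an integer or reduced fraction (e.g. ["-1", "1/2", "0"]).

Dimensional matrix (I×T by ω×γ×i×t×f×X1×X2×X3):
  I: [ 0  0  1  0  0  1  2  0]
  T: [-1 -1  0  1 -1  3  0 -2]
Echelon form has 2 nonzero rows (pivots: ω,i)
Repeat: ω,i; free: γ,t,f,X1,X2,X3
RREF:
  r0: [   1    1    0   -1    1   -3    0    2]
  r1: [   0    0    1    0    0    1    2    0]
Fix exponent of X2 at 1, γ at 0, t at 0, f at 0, X1 at 0, X3 at 0; solve each RREF row for its pivot's exponent:
  r0: exp(ω) + (0)·1 = 0 ⇒ exp(ω) = 0
  r1: exp(i) + (2)·1 = 0 ⇒ exp(i) = -2
Π_5 = i^-2 · X2

["0", "0", "-2", "0", "0", "0", "1", "0"]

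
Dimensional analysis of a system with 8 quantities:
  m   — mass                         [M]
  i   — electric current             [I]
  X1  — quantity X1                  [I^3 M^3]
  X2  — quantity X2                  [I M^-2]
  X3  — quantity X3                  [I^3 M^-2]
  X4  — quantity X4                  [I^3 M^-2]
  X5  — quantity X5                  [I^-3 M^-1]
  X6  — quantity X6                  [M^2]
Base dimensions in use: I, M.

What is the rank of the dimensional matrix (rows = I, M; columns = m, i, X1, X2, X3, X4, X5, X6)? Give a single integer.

2

Dimensional matrix (I×M by m×i×X1×X2×X3×X4×X5×X6):
  I: [ 0  1  3  1  3  3 -3  0]
  M: [ 1  0  3 -2 -2 -2 -1  2]
Echelon form has 2 nonzero rows (pivots: m,i)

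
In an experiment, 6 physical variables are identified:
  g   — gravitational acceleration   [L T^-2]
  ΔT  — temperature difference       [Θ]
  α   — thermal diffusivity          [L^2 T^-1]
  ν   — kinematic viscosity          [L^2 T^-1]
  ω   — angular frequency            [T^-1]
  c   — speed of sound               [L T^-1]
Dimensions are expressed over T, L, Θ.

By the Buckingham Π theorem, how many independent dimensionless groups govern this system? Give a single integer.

3

Dimensional matrix (T×L×Θ by g×ΔT×α×ν×ω×c):
  T: [-2  0 -1 -1 -1 -1]
  L: [ 1  0  2  2  0  1]
  Θ: [ 0  1  0  0  0  0]
Echelon form has 3 nonzero rows (pivots: g,ΔT,α)
n=6, r=3 ⇒ 3 dimensionless groups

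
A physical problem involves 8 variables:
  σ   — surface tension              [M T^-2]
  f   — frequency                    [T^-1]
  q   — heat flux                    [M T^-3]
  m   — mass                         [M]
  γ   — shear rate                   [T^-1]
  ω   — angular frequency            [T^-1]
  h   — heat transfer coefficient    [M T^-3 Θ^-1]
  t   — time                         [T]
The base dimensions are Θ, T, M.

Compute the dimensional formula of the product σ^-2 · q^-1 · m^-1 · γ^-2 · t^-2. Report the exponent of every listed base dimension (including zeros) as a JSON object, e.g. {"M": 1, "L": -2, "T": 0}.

{"Θ": 0, "T": 7, "M": -4}

Write exponents as rows Θ,T,M / cols σ,f,q,m,γ,ω,h,t:
  Θ: [ 0  0  0  0  0  0 -1  0]
  T: [-2 -1 -3  0 -1 -1 -3  1]
  M: [ 1  0  1  1  0  0  1  0]
  [Θ]: (-2)·0+(-1)·0+(-1)·0+(-2)·0+(-2)·0 = 0
  [T]: (-2)·-2+(-1)·-3+(-1)·0+(-2)·-1+(-2)·1 = 7
  [M]: (-2)·1+(-1)·1+(-1)·1+(-2)·0+(-2)·0 = -4
⇒ T^7 M^-4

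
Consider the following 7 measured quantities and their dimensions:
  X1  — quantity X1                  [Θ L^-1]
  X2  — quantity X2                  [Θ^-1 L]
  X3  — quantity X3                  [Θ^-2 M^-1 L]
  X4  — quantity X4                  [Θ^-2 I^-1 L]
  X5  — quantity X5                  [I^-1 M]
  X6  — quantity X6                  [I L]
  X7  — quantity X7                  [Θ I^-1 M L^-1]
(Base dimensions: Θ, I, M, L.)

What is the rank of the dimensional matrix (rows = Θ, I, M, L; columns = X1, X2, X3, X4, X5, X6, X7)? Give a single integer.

3

Exponent matrix [Θ,I,M,L] × [X1,X2,X3,X4,X5,X6,X7]:
  Θ: [ 1 -1 -2 -2  0  0  1]
  I: [ 0  0  0 -1 -1  1 -1]
  M: [ 0  0 -1  0  1  0  1]
  L: [-1  1  1  1  0  1 -1]
Echelon form has 3 nonzero rows (pivots: X1,X3,X4)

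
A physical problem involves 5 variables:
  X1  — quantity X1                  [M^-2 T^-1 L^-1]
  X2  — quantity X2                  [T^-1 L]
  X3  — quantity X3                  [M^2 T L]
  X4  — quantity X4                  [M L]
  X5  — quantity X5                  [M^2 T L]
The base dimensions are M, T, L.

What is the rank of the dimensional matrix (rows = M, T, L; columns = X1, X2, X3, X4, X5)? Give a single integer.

Write exponents as rows M,T,L / cols X1,X2,X3,X4,X5:
  M: [-2  0  2  1  2]
  T: [-1 -1  1  0  1]
  L: [-1  1  1  1  1]
RREF → pivots at {X1,X2} ⇒ r = 2

2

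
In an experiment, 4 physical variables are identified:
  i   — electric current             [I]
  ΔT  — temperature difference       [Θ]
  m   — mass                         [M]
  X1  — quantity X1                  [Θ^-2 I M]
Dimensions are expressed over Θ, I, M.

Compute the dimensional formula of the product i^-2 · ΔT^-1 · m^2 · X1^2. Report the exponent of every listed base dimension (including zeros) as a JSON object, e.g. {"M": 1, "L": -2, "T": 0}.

{"Θ": -5, "I": 0, "M": 4}

Exponent matrix [Θ,I,M] × [i,ΔT,m,X1]:
  Θ: [ 0  1  0 -2]
  I: [ 1  0  0  1]
  M: [ 0  0  1  1]
  [Θ]: (-2)·0+(-1)·1+(2)·0+(2)·-2 = -5
  [I]: (-2)·1+(-1)·0+(2)·0+(2)·1 = 0
  [M]: (-2)·0+(-1)·0+(2)·1+(2)·1 = 4
⇒ Θ^-5 M^4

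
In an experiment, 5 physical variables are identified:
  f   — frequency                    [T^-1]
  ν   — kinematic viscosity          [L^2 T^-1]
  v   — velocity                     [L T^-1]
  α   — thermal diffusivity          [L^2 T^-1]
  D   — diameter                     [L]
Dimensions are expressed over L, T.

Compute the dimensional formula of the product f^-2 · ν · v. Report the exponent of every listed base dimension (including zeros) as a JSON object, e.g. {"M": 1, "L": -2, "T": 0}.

{"L": 3, "T": 0}

Write exponents as rows L,T / cols f,ν,v,α,D:
  L: [ 0  2  1  2  1]
  T: [-1 -1 -1 -1  0]
  [L]: (-2)·0+(1)·2+(1)·1 = 3
  [T]: (-2)·-1+(1)·-1+(1)·-1 = 0
⇒ L^3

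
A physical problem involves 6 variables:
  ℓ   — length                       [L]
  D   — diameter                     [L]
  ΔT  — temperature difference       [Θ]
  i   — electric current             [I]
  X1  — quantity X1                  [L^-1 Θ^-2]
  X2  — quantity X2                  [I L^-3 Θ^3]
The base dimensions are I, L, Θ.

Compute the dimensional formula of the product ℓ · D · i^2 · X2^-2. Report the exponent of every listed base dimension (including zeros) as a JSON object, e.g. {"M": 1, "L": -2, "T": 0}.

Dimensional matrix (I×L×Θ by ℓ×D×ΔT×i×X1×X2):
  I: [ 0  0  0  1  0  1]
  L: [ 1  1  0  0 -1 -3]
  Θ: [ 0  0  1  0 -2  3]
  [I]: (1)·0+(1)·0+(2)·1+(-2)·1 = 0
  [L]: (1)·1+(1)·1+(2)·0+(-2)·-3 = 8
  [Θ]: (1)·0+(1)·0+(2)·0+(-2)·3 = -6
⇒ L^8 Θ^-6

{"I": 0, "L": 8, "Θ": -6}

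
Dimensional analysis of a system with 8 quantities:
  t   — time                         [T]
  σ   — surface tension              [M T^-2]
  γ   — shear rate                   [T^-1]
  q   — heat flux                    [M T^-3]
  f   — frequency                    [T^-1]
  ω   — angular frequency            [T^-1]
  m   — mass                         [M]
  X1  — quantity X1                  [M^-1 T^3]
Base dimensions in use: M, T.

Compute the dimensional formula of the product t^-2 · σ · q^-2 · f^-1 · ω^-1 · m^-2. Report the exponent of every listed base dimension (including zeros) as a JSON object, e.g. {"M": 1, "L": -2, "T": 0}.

Exponent matrix [M,T] × [t,σ,γ,q,f,ω,m,X1]:
  M: [ 0  1  0  1  0  0  1 -1]
  T: [ 1 -2 -1 -3 -1 -1  0  3]
  [M]: (-2)·0+(1)·1+(-2)·1+(-1)·0+(-1)·0+(-2)·1 = -3
  [T]: (-2)·1+(1)·-2+(-2)·-3+(-1)·-1+(-1)·-1+(-2)·0 = 4
⇒ M^-3 T^4

{"M": -3, "T": 4}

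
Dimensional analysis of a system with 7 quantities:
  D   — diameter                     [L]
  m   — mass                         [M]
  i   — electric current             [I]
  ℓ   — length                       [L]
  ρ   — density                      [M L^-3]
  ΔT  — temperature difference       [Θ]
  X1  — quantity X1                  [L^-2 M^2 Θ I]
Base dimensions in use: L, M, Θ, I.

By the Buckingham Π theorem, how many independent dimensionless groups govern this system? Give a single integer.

Write exponents as rows L,M,Θ,I / cols D,m,i,ℓ,ρ,ΔT,X1:
  L: [ 1  0  0  1 -3  0 -2]
  M: [ 0  1  0  0  1  0  2]
  Θ: [ 0  0  0  0  0  1  1]
  I: [ 0  0  1  0  0  0  1]
Echelon form has 4 nonzero rows (pivots: D,m,i,ΔT)
Π count = n − r = 7 − 4 = 3

3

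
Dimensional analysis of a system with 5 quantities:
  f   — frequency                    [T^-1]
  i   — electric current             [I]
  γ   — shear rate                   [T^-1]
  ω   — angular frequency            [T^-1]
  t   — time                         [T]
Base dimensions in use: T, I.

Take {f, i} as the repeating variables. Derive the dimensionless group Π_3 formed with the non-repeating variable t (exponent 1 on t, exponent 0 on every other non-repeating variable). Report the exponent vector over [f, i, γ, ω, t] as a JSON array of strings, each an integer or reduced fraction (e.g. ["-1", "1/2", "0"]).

["1", "0", "0", "0", "1"]

Dimensional matrix (T×I by f×i×γ×ω×t):
  T: [-1  0 -1 -1  1]
  I: [ 0  1  0  0  0]
Echelon form has 2 nonzero rows (pivots: f,i)
Pivot set = {f,i}, free = {γ,ω,t}
RREF:
  r0: [   1    0    1    1   -1]
  r1: [   0    1    0    0    0]
Fix exponent of t at 1, γ at 0, ω at 0; solve each RREF row for its pivot's exponent:
  r0: exp(f) + (-1)·1 = 0 ⇒ exp(f) = 1
  r1: exp(i) + (0)·1 = 0 ⇒ exp(i) = 0
Π_3 = f · t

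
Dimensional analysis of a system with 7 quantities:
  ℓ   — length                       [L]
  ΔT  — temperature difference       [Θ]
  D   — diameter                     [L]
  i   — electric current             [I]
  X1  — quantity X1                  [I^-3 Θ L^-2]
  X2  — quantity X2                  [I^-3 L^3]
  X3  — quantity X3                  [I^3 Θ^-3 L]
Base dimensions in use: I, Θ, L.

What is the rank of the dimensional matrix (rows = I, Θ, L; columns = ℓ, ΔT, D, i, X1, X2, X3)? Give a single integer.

3

Write exponents as rows I,Θ,L / cols ℓ,ΔT,D,i,X1,X2,X3:
  I: [ 0  0  0  1 -3 -3  3]
  Θ: [ 0  1  0  0  1  0 -3]
  L: [ 1  0  1  0 -2  3  1]
RREF → pivots at {ℓ,ΔT,i} ⇒ r = 3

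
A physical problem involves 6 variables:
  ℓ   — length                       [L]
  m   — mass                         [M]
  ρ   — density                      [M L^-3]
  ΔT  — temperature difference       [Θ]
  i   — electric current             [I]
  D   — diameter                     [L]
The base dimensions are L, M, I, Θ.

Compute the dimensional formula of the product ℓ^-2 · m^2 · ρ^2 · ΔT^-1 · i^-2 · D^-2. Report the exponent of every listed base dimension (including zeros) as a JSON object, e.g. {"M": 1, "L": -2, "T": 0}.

{"L": -10, "M": 4, "I": -2, "Θ": -1}

Exponent matrix [L,M,I,Θ] × [ℓ,m,ρ,ΔT,i,D]:
  L: [ 1  0 -3  0  0  1]
  M: [ 0  1  1  0  0  0]
  I: [ 0  0  0  0  1  0]
  Θ: [ 0  0  0  1  0  0]
  [L]: (-2)·1+(2)·0+(2)·-3+(-1)·0+(-2)·0+(-2)·1 = -10
  [M]: (-2)·0+(2)·1+(2)·1+(-1)·0+(-2)·0+(-2)·0 = 4
  [I]: (-2)·0+(2)·0+(2)·0+(-1)·0+(-2)·1+(-2)·0 = -2
  [Θ]: (-2)·0+(2)·0+(2)·0+(-1)·1+(-2)·0+(-2)·0 = -1
⇒ L^-10 M^4 I^-2 Θ^-1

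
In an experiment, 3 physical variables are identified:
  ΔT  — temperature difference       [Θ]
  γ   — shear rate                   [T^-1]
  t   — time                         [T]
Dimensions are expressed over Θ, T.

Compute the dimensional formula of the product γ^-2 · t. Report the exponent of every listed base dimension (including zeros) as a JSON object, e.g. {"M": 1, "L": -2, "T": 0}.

Write exponents as rows Θ,T / cols ΔT,γ,t:
  Θ: [ 1  0  0]
  T: [ 0 -1  1]
  [Θ]: (-2)·0+(1)·0 = 0
  [T]: (-2)·-1+(1)·1 = 3
⇒ T^3

{"Θ": 0, "T": 3}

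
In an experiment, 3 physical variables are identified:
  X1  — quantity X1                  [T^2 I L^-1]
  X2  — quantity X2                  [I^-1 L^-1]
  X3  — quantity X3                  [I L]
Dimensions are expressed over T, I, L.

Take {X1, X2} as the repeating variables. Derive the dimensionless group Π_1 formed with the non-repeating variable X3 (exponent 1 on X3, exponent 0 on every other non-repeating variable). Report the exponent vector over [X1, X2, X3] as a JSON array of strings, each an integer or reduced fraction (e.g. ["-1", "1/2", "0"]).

Write exponents as rows T,I,L / cols X1,X2,X3:
  T: [ 2  0  0]
  I: [ 1 -1  1]
  L: [-1 -1  1]
Echelon form has 2 nonzero rows (pivots: X1,X2)
Repeat: X1,X2; free: X3
RREF:
  r0: [   1    0    0]
  r1: [   0    1   -1]
  r2: [   0    0    0]
Fix exponent of X3 at 1; solve each RREF row for its pivot's exponent:
  r0: exp(X1) + (0)·1 = 0 ⇒ exp(X1) = 0
  r1: exp(X2) + (-1)·1 = 0 ⇒ exp(X2) = 1
Π_1 = X2 · X3

["0", "1", "1"]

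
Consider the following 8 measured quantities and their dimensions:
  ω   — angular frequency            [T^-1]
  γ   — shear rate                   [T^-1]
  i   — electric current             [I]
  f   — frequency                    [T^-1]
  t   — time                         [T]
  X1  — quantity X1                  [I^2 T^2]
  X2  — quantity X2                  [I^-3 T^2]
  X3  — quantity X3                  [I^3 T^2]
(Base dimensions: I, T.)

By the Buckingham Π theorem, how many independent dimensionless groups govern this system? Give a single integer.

6

Exponent matrix [I,T] × [ω,γ,i,f,t,X1,X2,X3]:
  I: [ 0  0  1  0  0  2 -3  3]
  T: [-1 -1  0 -1  1  2  2  2]
Echelon form has 2 nonzero rows (pivots: ω,i)
Π count = n − r = 8 − 2 = 6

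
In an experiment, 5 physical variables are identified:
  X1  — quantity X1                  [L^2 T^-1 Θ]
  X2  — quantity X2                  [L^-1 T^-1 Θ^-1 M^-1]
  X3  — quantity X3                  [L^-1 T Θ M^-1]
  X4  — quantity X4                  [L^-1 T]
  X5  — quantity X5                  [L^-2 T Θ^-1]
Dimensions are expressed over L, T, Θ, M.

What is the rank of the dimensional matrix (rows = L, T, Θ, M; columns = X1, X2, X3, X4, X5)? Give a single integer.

Dimensional matrix (L×T×Θ×M by X1×X2×X3×X4×X5):
  L: [ 2 -1 -1 -1 -2]
  T: [-1 -1  1  1  1]
  Θ: [ 1 -1  1  0 -1]
  M: [ 0 -1 -1  0  0]
Echelon form has 3 nonzero rows (pivots: X1,X2,X3)

3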